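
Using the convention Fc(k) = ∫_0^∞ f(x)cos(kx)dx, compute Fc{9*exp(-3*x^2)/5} 3*sqrt(3)*sqrt(pi)*exp(-k^2/12)/10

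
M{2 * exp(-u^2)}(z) gamma(z/2)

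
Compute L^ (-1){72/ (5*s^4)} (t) 12*t^3/5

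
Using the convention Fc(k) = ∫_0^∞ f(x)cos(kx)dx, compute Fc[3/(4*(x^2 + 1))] 3*pi*exp(-k)/8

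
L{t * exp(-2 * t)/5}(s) 1/(5 * (s + 2)^2)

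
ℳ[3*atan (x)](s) -3*pi*sec (pi*s/2)/ (2*s)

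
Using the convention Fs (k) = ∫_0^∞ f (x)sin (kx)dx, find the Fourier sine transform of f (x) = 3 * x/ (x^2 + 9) 3 * pi * exp (-3 * k)/2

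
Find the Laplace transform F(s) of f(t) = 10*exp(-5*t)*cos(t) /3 10*(s+5) /(3*((s+5) ^2+1) ) 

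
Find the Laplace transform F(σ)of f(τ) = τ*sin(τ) 2*σ/(σ^2 + 1)^2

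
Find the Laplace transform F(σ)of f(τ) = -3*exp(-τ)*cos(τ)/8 3*(-σ - 1)/(8*((σ + 1)^2 + 1))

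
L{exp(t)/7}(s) 1/(7*(s - 1))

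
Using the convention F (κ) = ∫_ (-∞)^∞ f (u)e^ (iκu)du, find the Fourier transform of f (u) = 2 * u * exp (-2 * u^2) sqrt (2) * I * sqrt (pi) * κ * exp (-κ^2/8)/4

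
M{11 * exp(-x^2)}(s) 11 * gamma(s/2)/2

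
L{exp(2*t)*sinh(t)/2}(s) 1/(2*((s - 2)^2 - 1))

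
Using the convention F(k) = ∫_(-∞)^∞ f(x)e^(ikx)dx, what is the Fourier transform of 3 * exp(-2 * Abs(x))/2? 6/(k^2 + 4)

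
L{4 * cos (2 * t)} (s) 4 * s/ (s^2+4)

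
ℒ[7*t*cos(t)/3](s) 7*(s^2 - 1)/(3*(s^2 + 1)^2)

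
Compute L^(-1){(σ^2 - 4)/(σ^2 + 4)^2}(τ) τ*cos(2*τ)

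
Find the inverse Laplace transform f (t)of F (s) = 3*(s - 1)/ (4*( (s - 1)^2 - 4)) 3*exp (t)*cosh (2*t)/4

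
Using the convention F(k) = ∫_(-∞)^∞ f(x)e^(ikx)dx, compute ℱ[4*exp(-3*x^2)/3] 4*sqrt(3)*sqrt(pi)*exp(-k^2/12)/9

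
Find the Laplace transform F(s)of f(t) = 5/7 5/(7 * s)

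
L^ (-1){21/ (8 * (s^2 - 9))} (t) 7 * sinh (3 * t)/8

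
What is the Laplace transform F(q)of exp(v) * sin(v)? 1/((q - 1)^2 + 1)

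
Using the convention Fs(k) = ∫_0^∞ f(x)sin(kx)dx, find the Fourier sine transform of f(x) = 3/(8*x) 3*pi/16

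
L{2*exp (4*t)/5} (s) 2/ (5*(s - 4))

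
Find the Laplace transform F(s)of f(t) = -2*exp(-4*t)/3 -2/(3*s + 12)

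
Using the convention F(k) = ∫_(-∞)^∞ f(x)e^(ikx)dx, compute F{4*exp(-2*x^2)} 2*sqrt(2)*sqrt(pi)*exp(-k^2/8)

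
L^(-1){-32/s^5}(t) -4 * t^4/3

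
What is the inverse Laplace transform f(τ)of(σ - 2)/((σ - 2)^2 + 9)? exp(2*τ)*cos(3*τ)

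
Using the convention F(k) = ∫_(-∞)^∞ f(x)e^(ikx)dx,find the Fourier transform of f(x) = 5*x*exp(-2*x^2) 5*sqrt(2)*I*sqrt(pi)*k*exp(-k^2/8)/8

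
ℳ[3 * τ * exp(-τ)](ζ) 3 * gamma(ζ + 1)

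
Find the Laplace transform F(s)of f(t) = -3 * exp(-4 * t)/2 -3/(2 * s + 8)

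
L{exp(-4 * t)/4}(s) 1/(4 * (s + 4))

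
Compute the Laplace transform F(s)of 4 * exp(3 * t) 4/(s - 3)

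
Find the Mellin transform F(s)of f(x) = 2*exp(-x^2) gamma(s/2)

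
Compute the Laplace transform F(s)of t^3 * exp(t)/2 3/(s - 1)^4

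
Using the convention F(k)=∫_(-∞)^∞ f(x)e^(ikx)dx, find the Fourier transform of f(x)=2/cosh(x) 2*pi/cosh(pi*k/2)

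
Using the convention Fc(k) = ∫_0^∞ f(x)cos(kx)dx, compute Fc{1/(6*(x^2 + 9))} pi*exp(-3*k)/36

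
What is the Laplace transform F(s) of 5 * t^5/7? 600/(7 * s^6) 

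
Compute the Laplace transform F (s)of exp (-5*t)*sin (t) 1/ ( (s + 5)^2 + 1)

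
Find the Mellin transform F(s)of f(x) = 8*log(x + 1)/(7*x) -8*pi*csc(pi*s)/(7*s - 7)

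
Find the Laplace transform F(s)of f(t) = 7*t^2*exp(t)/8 7/(4*(s - 1)^3)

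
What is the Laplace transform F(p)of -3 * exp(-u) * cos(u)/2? 3 * (-p - 1)/(2 * ((p+1)^2+1))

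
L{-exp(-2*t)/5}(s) -1/(5*s+10)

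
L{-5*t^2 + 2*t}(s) 2/s^2 - 10/s^3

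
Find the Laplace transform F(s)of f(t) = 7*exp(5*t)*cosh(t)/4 7*(s - 5)/(4*((s - 5)^2 - 1))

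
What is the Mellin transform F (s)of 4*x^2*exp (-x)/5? 4*gamma (s + 2)/5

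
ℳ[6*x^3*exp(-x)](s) 6*gamma(s + 3)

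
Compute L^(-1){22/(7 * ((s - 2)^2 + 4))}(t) 11 * exp(2 * t) * sin(2 * t)/7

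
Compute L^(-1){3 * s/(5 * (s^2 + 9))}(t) 3 * cos(3 * t)/5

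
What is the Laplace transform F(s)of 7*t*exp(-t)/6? 7/(6*(s+1)^2)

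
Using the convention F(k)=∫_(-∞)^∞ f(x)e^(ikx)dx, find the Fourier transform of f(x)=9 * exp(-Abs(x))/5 18/(5 * (k^2 + 1))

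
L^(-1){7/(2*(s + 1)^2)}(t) 7*t*exp(-t)/2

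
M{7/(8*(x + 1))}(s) 7*pi*csc(pi*s)/8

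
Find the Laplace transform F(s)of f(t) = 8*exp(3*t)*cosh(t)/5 8*(s - 3)/(5*((s - 3)^2 - 1))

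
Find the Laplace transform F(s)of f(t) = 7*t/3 7/(3*s^2)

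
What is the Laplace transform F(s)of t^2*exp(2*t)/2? (s - 2)^(-3)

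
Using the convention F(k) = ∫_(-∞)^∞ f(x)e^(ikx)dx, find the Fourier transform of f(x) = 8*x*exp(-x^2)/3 4*I*sqrt(pi)*k*exp(-k^2/4)/3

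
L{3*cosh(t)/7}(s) 3*s/(7*(s^2 - 1))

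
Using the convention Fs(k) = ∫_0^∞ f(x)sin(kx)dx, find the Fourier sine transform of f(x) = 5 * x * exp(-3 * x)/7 30 * k/(7 * (k^2 + 9)^2)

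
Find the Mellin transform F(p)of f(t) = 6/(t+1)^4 gamma(p)*gamma(4 - p)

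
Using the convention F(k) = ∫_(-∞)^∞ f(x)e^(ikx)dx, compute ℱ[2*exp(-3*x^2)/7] 2*sqrt(3)*sqrt(pi)*exp(-k^2/12)/21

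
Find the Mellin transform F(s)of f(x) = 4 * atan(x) -2 * pi * sec(pi * s/2)/s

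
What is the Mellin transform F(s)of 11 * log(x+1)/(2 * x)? -11 * pi * csc(pi * s)/(2 * s - 2)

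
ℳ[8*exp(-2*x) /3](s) 2^(3 - s)*gamma(s) /3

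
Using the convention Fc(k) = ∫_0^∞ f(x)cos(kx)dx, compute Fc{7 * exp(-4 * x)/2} 14/(k^2 + 16)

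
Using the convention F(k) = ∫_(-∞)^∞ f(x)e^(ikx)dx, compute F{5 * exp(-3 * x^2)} 5 * sqrt(3) * sqrt(pi) * exp(-k^2/12)/3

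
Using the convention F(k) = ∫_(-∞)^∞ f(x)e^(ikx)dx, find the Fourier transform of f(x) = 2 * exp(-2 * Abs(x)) 8/(k^2 + 4)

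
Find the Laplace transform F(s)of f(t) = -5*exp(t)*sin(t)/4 -5/(4*(s - 1)^2 + 4)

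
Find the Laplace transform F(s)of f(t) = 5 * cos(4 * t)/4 5 * s/(4 * (s^2 + 16))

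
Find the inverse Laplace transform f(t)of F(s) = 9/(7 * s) 9/7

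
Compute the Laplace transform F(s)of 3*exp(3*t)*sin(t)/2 3/(2*((s - 3)^2+1))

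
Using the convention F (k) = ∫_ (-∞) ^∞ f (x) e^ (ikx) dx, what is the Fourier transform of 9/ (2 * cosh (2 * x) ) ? 9 * pi/ (4 * cosh (pi * k/4) ) 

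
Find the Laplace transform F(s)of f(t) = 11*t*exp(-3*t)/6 11/(6*(s + 3)^2)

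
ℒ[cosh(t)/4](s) s/(4*(s^2 - 1))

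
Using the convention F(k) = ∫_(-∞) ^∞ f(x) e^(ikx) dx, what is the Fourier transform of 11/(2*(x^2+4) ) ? 11*pi*exp(-2*Abs(k) ) /4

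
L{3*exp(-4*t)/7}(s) 3/(7*(s+4))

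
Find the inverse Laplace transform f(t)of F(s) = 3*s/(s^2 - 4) 3*cosh(2*t)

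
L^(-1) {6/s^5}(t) t^4/4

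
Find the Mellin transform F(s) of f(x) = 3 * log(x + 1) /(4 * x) -3 * pi * csc(pi * s) /(4 * s - 4) 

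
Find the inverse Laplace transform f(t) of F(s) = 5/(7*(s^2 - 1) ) 5*sinh(t) /7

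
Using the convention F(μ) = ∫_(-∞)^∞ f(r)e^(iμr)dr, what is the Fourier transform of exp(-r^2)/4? sqrt(pi)*exp(-μ^2/4)/4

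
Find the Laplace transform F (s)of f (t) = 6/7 6/ (7 * s)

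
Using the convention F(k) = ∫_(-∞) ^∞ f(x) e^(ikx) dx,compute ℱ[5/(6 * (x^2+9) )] 5 * pi * exp(-3 * Abs(k) ) /18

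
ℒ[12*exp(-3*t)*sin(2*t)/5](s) 24/(5*((s + 3)^2 + 4))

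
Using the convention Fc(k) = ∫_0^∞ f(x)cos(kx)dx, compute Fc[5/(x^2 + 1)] 5 * pi * exp(-k)/2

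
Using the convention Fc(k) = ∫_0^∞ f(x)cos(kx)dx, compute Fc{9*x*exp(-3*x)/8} 9*(9 - k^2)/(8*(k^2 + 9)^2)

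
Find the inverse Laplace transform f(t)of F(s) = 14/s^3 7*t^2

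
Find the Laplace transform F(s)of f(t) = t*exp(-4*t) (s + 4)^(-2)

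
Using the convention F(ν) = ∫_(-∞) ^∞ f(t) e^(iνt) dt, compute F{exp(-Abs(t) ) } 2/(ν^2 + 1) 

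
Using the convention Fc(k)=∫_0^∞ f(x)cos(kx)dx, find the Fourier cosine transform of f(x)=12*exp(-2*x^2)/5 3*sqrt(2)*sqrt(pi)*exp(-k^2/8)/5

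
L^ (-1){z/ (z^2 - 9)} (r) cosh (3 * r)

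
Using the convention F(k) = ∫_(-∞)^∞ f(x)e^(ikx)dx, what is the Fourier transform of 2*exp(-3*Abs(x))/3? 4/(k^2 + 9)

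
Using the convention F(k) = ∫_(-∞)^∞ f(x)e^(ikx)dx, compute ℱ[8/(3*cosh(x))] 8*pi/(3*cosh(pi*k/2))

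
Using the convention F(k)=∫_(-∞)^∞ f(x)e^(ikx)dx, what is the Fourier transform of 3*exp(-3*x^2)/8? sqrt(3)*sqrt(pi)*exp(-k^2/12)/8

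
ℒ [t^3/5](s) 6/(5*s^4)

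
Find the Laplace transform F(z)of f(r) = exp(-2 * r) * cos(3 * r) (z + 2)/((z + 2)^2 + 9)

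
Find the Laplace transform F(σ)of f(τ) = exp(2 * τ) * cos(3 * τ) (σ - 2)/((σ - 2)^2 + 9)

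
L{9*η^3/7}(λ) 54/(7*λ^4)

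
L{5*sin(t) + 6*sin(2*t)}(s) 12/(s^2 + 4) + 5/(s^2 + 1)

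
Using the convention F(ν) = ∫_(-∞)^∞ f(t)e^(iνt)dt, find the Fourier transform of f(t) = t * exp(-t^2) I * sqrt(pi) * ν * exp(-ν^2/4)/2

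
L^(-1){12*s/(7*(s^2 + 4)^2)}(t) 3*t*sin(2*t)/7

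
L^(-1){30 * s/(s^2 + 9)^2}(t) 5 * t * sin(3 * t)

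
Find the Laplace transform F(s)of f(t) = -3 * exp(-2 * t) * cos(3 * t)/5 3 * (-s - 2)/(5 * ((s + 2)^2 + 9))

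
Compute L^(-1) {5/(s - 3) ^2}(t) 5 * t * exp(3 * t) 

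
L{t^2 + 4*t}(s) 2/s^3 + 4/s^2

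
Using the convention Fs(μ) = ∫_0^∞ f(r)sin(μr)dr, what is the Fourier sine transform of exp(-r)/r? atan(μ)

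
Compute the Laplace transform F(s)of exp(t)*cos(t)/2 (s - 1)/(2*((s - 1)^2+1))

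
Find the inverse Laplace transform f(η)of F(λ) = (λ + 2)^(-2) η*exp(-2*η)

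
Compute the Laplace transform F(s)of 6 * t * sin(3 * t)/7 36 * s/(7 * (s^2 + 9)^2)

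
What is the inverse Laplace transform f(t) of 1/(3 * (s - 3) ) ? exp(3 * t) /3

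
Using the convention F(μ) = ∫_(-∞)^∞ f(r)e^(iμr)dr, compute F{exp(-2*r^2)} sqrt(2)*sqrt(pi)*exp(-μ^2/8)/2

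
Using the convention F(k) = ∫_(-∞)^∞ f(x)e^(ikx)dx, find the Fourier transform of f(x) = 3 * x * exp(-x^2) 3 * I * sqrt(pi) * k * exp(-k^2/4)/2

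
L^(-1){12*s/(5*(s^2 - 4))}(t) 12*cosh(2*t)/5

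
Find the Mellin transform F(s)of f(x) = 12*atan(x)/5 -6*pi*sec(pi*s/2)/(5*s)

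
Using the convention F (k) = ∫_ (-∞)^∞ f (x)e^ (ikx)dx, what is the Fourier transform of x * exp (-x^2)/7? I * sqrt (pi) * k * exp (-k^2/4)/14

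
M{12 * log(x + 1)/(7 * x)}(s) -12 * pi * csc(pi * s)/(7 * s - 7)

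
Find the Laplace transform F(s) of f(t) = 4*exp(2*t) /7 4/(7*(s - 2) ) 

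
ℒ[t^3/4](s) 3/(2*s^4)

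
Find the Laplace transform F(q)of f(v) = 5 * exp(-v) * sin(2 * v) 10/((q + 1)^2 + 4)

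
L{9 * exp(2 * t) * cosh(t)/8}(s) 9 * (s - 2)/(8 * ((s - 2)^2 - 1))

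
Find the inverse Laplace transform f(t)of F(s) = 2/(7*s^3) t^2/7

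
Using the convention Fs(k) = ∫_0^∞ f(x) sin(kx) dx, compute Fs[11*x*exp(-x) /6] 11*k/(3*(k^2 + 1) ^2) 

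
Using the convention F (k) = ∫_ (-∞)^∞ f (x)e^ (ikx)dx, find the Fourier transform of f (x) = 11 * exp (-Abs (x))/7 22/ (7 * (k^2+1))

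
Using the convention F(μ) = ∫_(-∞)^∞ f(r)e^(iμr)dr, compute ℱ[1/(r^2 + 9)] pi*exp(-3*Abs(μ))/3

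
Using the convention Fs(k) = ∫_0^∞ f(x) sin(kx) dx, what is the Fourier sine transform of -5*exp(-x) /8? -5*k/(8*k^2 + 8) 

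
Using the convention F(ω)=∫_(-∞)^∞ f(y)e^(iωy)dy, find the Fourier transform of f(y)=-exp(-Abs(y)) -2/(ω^2 + 1)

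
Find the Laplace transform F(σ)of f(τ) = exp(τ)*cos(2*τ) (σ - 1)/((σ - 1)^2 + 4)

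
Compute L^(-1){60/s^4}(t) 10*t^3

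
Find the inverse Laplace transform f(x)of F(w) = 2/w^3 x^2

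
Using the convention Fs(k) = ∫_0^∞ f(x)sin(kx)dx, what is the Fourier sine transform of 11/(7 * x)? 11 * pi/14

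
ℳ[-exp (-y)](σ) -gamma (σ)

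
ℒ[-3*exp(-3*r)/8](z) -3/(8*z + 24)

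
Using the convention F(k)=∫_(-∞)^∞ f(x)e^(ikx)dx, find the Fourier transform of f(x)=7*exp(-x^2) 7*sqrt(pi)*exp(-k^2/4)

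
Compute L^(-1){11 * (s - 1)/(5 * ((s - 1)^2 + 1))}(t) 11 * exp(t) * cos(t)/5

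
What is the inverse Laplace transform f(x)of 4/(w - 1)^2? 4*x*exp(x)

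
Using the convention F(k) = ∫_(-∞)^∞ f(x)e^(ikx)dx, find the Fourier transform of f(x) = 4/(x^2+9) 4 * pi * exp(-3 * Abs(k))/3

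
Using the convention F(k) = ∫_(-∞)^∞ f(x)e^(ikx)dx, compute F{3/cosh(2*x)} 3*pi/(2*cosh(pi*k/4))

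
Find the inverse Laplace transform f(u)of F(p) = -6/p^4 -u^3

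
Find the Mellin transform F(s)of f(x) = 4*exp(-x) 4*gamma(s)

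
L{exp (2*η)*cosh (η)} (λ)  (λ - 2)/ ( (λ - 2)^2 - 1)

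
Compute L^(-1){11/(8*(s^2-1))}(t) 11*sinh(t)/8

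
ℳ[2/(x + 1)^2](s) -2 * pi * (s - 1)/sin(pi * s)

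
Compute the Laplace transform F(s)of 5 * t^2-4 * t 10/s^3-4/s^2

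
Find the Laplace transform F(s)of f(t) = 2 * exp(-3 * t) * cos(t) 2 * (s + 3)/((s + 3)^2 + 1)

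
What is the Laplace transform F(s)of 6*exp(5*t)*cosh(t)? 6*(s - 5)/((s - 5)^2 - 1)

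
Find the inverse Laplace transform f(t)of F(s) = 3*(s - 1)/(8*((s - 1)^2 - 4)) 3*exp(t)*cosh(2*t)/8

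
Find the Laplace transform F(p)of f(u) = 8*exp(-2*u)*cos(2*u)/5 8*(p + 2)/(5*((p + 2)^2 + 4))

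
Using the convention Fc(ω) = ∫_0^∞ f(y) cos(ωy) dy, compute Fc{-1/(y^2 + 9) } -pi*exp(-3*ω) /6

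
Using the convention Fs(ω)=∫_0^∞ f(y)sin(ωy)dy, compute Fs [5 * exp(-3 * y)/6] 5 * ω/(6 * (ω^2 + 9))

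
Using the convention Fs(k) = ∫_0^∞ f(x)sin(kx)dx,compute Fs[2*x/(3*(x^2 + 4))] pi*exp(-2*k)/3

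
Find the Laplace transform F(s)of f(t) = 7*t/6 7/(6*s^2)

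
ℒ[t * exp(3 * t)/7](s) 1/(7 * (s - 3)^2)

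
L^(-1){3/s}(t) 3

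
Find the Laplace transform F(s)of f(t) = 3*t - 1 3/s^2 - 1/s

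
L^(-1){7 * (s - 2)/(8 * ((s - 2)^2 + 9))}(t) 7 * exp(2 * t) * cos(3 * t)/8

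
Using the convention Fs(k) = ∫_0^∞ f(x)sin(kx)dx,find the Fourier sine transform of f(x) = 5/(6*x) 5*pi/12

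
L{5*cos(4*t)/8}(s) 5*s/(8*(s^2+16))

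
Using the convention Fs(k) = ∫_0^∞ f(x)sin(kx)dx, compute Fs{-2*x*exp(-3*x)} -12*k/(k^2 + 9)^2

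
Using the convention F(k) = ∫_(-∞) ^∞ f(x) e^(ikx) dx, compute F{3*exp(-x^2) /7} 3*sqrt(pi)*exp(-k^2/4) /7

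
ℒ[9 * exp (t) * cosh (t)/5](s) 9 * (s - 1)/ (5 * s * (s - 2))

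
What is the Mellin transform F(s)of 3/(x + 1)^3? 3*pi*(s - 2)*(s - 1)/(2*sin(pi*s))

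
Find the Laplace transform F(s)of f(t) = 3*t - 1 3/s^2 - 1/s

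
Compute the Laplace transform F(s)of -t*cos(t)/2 (1 - s^2)/(2*(s^2+1)^2)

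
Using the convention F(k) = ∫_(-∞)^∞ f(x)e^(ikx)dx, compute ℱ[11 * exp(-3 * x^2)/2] 11 * sqrt(3) * sqrt(pi) * exp(-k^2/12)/6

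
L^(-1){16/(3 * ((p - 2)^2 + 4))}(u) 8 * exp(2 * u) * sin(2 * u)/3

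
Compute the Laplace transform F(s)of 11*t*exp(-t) 11/(s + 1)^2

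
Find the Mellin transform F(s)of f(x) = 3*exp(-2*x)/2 3*gamma(s)/(2*2^s)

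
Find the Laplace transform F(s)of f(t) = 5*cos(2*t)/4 5*s/(4*(s^2 + 4))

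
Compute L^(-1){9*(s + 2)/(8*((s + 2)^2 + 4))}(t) 9*exp(-2*t)*cos(2*t)/8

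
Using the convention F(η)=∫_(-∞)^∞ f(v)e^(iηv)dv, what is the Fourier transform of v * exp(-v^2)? I * sqrt(pi) * η * exp(-η^2/4)/2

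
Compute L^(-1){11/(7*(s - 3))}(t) 11*exp(3*t)/7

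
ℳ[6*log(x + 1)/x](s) -6*pi*csc(pi*s)/(s - 1)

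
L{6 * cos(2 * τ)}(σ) 6 * σ/(σ^2 + 4)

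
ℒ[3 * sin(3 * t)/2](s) 9/(2 * (s^2 + 9))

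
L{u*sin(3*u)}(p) 6*p/(p^2 + 9)^2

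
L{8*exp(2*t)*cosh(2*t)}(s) 8*(s - 2)/(s*(s - 4))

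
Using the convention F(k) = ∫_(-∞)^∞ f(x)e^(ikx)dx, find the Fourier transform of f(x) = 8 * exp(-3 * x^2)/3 8 * sqrt(3) * sqrt(pi) * exp(-k^2/12)/9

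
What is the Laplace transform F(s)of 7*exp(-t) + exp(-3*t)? 7/(s + 1) + 1/(s + 3)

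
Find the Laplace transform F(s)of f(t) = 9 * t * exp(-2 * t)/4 9/(4 * (s + 2)^2)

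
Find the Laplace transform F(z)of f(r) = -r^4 -24/z^5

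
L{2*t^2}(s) 4/s^3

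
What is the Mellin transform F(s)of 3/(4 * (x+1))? 3 * pi * csc(pi * s)/4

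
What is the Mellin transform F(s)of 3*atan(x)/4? -3*pi*sec(pi*s/2)/(8*s)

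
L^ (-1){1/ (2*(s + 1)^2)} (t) t*exp (-t)/2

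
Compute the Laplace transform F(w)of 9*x 9/w^2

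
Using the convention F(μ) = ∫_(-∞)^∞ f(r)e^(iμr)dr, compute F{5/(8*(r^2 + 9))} 5*pi*exp(-3*Abs(μ))/24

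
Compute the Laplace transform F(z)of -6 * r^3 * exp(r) -36/(z - 1)^4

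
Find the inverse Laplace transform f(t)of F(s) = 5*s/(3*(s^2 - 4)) 5*cosh(2*t)/3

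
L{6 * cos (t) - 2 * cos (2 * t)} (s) 6 * s/ (s^2 + 1) - 2 * s/ (s^2 + 4)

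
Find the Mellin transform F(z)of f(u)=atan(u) -pi*sec(pi*z/2)/(2*z)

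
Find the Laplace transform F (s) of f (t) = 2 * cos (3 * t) 2 * s/ (s^2 + 9) 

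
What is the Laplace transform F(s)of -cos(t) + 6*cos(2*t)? 6*s/(s^2 + 4)- s/(s^2 + 1)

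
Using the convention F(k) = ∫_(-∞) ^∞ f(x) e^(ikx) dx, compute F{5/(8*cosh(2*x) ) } 5*pi/(16*cosh(pi*k/4) ) 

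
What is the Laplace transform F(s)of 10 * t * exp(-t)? 10/(s + 1)^2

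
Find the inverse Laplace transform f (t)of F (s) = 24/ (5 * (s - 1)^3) 12 * t^2 * exp (t)/5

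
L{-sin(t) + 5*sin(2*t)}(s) 10/(s^2 + 4) - 1/(s^2 + 1)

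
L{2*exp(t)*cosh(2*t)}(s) 2*(s - 1)/((s - 1)^2 - 4)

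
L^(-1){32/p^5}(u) 4 * u^4/3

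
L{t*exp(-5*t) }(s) (s + 5) ^(-2) 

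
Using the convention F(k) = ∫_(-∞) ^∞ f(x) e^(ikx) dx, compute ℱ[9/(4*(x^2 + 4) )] 9*pi*exp(-2*Abs(k) ) /8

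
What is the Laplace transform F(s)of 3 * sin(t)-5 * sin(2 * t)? 3/(s^2 + 1)-10/(s^2 + 4)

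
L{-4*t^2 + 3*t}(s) 3/s^2-8/s^3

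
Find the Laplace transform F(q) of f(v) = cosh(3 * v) q/(q^2-9) 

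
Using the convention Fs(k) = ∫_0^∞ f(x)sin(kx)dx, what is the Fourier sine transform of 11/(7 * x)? 11 * pi/14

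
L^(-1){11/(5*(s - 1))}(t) 11*exp(t)/5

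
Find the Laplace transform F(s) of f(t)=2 2/s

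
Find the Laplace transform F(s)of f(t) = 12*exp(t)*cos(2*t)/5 12*(s - 1)/(5*((s - 1)^2 + 4))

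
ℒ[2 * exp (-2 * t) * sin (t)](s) 2/ ( (s+2)^2+1)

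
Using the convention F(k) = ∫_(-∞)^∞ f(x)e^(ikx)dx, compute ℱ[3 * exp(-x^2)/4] 3 * sqrt(pi) * exp(-k^2/4)/4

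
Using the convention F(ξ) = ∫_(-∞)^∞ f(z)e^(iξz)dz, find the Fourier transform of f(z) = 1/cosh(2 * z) pi/(2 * cosh(pi * ξ/4))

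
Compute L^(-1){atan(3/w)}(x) sin(3*x)/x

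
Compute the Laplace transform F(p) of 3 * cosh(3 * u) 3 * p/(p^2 - 9) 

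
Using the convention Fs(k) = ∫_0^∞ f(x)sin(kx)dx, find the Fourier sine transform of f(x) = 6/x 3*pi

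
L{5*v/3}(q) 5/(3*q^2)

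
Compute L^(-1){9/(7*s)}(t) 9/7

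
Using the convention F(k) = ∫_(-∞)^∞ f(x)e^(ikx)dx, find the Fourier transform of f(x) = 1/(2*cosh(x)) pi/(2*cosh(pi*k/2))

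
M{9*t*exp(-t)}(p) 9*gamma(p+1)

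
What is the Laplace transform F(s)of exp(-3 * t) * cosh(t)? (s + 3)/((s + 3)^2 - 1)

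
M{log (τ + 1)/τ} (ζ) -pi*csc (pi*ζ)/ (ζ - 1)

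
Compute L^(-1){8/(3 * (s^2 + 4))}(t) 4 * sin(2 * t)/3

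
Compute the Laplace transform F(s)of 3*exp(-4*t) 3/(s + 4)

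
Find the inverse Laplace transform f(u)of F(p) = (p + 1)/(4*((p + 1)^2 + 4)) exp(-u)*cos(2*u)/4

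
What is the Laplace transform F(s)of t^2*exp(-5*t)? 2/(s + 5)^3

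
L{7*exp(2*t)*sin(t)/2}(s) 7/(2*((s - 2)^2 + 1))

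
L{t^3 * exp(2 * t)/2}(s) 3/(s - 2)^4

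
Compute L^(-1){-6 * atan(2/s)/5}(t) -6 * sin(2 * t)/(5 * t)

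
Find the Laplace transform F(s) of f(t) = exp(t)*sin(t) 1/((s - 1) ^2 + 1) 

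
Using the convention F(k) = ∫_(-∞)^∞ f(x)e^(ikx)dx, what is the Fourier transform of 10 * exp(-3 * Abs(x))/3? 20/(k^2 + 9)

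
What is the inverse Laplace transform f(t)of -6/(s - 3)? -6 * exp(3 * t)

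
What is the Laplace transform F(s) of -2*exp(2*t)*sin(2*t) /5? -4/(5*(s - 2) ^2 + 20) 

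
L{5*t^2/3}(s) 10/(3*s^3)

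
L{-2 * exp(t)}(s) -2/(s - 1)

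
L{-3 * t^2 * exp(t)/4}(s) -3/(2 * (s - 1)^3)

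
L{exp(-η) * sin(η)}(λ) 1/((λ + 1)^2 + 1)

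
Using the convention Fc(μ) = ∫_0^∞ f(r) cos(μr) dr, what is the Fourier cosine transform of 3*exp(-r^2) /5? 3*sqrt(pi)*exp(-μ^2/4) /10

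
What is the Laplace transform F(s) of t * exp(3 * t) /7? 1/(7 * (s - 3) ^2) 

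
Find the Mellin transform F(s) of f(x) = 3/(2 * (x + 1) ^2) -3 * pi * (s - 1) /(2 * sin(pi * s) ) 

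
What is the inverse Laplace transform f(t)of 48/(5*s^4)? 8*t^3/5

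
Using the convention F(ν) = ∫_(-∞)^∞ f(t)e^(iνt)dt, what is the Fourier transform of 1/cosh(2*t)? pi/(2*cosh(pi*ν/4))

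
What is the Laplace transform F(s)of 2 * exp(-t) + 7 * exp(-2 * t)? 7/(s + 2) + 2/(s + 1)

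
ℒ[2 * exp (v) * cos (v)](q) 2 * (q - 1)/ ( (q - 1)^2 + 1)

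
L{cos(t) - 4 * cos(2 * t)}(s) s/(s^2 + 1) - 4 * s/(s^2 + 4)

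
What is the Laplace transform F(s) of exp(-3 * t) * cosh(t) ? (s+3) /((s+3) ^2 - 1) 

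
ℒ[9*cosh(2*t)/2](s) 9*s/(2*(s^2 - 4))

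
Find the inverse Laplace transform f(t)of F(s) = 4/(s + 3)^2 4*t*exp(-3*t)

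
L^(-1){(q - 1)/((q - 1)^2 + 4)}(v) exp(v) * cos(2 * v)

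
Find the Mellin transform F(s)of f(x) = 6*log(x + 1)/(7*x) -6*pi*csc(pi*s)/(7*s - 7)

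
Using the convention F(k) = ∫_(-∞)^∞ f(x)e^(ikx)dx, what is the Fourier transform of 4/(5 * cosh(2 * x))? 2 * pi/(5 * cosh(pi * k/4))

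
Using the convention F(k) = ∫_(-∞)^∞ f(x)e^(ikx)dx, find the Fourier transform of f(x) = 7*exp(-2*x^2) 7*sqrt(2)*sqrt(pi)*exp(-k^2/8)/2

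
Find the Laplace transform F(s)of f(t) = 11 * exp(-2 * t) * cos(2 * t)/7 11 * (s + 2)/(7 * ((s + 2)^2 + 4))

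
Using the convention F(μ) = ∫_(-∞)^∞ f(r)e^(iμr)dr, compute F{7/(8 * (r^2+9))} 7 * pi * exp(-3 * Abs(μ))/24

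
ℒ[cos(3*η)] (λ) λ/(λ^2 + 9)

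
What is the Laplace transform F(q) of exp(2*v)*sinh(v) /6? 1/(6*((q - 2) ^2-1) ) 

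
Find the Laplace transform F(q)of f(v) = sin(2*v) 2/(q^2 + 4)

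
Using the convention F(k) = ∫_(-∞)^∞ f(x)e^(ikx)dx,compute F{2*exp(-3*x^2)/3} 2*sqrt(3)*sqrt(pi)*exp(-k^2/12)/9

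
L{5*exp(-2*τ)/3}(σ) 5/(3*(σ + 2))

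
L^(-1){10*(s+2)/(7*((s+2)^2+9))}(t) 10*exp(-2*t)*cos(3*t)/7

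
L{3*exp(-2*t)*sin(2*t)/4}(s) 3/(2*((s + 2)^2 + 4))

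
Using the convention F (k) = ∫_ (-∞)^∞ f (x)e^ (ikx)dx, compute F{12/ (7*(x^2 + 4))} 6*pi*exp (-2*Abs (k))/7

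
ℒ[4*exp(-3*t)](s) 4/(s + 3)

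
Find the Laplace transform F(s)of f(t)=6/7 6/(7*s)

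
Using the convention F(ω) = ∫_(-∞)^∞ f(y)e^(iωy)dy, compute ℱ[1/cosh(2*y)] pi/(2*cosh(pi*ω/4))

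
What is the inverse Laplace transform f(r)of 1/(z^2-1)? sinh(r)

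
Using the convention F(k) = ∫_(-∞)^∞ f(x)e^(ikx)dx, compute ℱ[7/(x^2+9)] 7*pi*exp(-3*Abs(k))/3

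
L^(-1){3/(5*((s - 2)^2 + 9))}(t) exp(2*t)*sin(3*t)/5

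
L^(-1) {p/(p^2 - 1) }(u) cosh(u) 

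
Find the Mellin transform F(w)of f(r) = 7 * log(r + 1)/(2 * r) -7 * pi * csc(pi * w)/(2 * w - 2)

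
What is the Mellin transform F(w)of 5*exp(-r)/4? 5*gamma(w)/4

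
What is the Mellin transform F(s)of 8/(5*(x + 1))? 8*pi*csc(pi*s)/5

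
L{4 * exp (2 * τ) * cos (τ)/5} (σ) 4 * (σ - 2)/ (5 * ( (σ - 2)^2 + 1))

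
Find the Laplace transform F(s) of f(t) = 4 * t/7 4/(7 * s^2) 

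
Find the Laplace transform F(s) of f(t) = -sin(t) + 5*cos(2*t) 5*s/(s^2 + 4)-1/(s^2 + 1) 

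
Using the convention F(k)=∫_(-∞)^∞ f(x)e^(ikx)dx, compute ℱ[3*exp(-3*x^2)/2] sqrt(3)*sqrt(pi)*exp(-k^2/12)/2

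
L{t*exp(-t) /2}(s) 1/(2*(s + 1) ^2) 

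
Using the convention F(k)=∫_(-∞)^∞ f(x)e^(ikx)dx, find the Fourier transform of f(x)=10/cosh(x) 10*pi/cosh(pi*k/2)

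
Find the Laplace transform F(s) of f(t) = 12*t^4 288/s^5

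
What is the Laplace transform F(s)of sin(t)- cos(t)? 1/(s^2 + 1)- s/(s^2 + 1)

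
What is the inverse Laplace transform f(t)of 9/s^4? 3 * t^3/2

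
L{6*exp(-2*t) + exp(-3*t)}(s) 6/(s + 2) + 1/(s + 3)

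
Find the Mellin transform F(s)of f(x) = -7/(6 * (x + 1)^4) 7 * pi * (s - 3) * (s - 2) * (s - 1)/(36 * sin(pi * s))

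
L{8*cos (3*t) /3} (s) 8*s/ (3*(s^2 + 9) ) 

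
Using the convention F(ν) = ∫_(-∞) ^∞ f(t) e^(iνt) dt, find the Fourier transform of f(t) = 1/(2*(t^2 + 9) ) pi*exp(-3*Abs(ν) ) /6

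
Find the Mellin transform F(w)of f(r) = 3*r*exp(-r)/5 3*gamma(w+1)/5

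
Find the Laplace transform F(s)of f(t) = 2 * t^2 4/s^3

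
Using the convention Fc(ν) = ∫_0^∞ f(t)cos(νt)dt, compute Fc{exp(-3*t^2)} sqrt(3)*sqrt(pi)*exp(-ν^2/12)/6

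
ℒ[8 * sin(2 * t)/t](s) 8 * atan(2/s)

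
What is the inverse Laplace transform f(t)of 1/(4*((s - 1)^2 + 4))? exp(t)*sin(2*t)/8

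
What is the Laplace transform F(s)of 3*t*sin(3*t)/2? 9*s/(s^2 + 9)^2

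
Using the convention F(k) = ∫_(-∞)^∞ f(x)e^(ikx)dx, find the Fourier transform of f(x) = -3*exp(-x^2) -3*sqrt(pi)*exp(-k^2/4)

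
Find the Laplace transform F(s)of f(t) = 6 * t 6/s^2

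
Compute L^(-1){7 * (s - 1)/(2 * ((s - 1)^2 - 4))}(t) 7 * exp(t) * cosh(2 * t)/2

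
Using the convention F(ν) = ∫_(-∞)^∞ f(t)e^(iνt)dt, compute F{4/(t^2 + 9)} 4*pi*exp(-3*Abs(ν))/3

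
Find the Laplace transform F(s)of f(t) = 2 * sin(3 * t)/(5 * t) 2 * atan(3/s)/5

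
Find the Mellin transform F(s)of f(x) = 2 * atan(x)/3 -pi * sec(pi * s/2)/(3 * s)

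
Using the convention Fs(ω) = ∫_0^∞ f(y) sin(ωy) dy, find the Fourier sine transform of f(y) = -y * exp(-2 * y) -4 * ω/(ω^2 + 4) ^2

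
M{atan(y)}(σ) -pi * sec(pi * σ/2)/(2 * σ)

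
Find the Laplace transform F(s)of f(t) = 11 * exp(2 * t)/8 11/(8 * (s - 2))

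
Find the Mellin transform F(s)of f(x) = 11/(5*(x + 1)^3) 11*pi*(s - 2)*(s - 1)/(10*sin(pi*s))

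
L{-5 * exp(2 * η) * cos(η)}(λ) 5 * (2 - λ)/((λ - 2)^2 + 1)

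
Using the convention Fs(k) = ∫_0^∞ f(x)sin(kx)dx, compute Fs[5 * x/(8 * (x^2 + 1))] 5 * pi * exp(-k)/16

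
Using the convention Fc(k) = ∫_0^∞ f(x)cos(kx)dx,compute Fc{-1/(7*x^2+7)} -pi*exp(-k)/14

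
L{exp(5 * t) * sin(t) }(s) 1/((s - 5) ^2 + 1) 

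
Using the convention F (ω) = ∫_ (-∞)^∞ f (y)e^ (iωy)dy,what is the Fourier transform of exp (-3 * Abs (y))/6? 1/ (ω^2 + 9)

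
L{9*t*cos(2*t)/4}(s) 9*(s^2 - 4)/(4*(s^2 + 4)^2)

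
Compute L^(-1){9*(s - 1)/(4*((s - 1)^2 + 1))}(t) 9*exp(t)*cos(t)/4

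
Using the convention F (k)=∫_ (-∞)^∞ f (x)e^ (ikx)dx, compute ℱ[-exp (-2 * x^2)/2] -sqrt (2) * sqrt (pi) * exp (-k^2/8)/4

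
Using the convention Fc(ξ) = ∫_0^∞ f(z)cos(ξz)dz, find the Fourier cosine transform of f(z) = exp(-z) 1/(ξ^2+1)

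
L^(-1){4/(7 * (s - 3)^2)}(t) 4 * t * exp(3 * t)/7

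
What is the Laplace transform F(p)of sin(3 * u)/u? atan(3/p)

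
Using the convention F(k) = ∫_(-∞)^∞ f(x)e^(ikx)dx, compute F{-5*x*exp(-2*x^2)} -5*sqrt(2)*I*sqrt(pi)*k*exp(-k^2/8)/8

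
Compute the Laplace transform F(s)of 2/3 2/(3*s)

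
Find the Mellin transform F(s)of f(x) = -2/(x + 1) -2 * pi * csc(pi * s)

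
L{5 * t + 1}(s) 1/s + 5/s^2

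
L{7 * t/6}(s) 7/(6 * s^2)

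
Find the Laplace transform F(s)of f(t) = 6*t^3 36/s^4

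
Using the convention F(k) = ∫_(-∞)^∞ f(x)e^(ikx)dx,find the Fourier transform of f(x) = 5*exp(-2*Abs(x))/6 10/(3*(k^2+4))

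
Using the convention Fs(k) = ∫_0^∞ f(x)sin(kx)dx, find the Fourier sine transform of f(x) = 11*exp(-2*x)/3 11*k/(3*(k^2 + 4))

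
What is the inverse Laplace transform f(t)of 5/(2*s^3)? 5*t^2/4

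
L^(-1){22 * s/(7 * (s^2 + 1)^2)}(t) 11 * t * sin(t)/7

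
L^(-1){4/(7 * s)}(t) 4/7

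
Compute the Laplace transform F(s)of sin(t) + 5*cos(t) 1/(s^2 + 1) + 5*s/(s^2 + 1)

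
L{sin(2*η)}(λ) 2/(λ^2 + 4)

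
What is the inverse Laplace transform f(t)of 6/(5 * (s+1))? 6 * exp(-t)/5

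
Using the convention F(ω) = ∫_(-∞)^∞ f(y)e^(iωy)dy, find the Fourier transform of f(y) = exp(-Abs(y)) 2/(ω^2+1)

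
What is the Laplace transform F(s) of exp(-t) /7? 1/(7*(s + 1) ) 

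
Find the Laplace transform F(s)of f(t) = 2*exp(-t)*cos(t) 2*(s + 1)/((s + 1)^2 + 1)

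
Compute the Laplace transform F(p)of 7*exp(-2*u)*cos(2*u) 7*(p + 2)/((p + 2)^2 + 4)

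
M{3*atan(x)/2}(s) -3*pi*sec(pi*s/2)/(4*s)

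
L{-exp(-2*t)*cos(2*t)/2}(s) (-s - 2)/(2*((s + 2)^2 + 4))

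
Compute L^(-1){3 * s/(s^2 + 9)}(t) 3 * cos(3 * t)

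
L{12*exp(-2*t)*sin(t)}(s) 12/((s + 2)^2 + 1)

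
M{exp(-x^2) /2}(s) gamma(s/2) /4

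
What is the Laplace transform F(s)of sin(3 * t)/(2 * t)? atan(3/s)/2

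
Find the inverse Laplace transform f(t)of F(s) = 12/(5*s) 12/5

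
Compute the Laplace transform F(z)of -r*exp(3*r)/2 -1/(2*(z - 3)^2)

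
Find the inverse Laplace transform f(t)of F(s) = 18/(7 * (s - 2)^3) 9 * t^2 * exp(2 * t)/7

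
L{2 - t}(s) 2/s - 1/s^2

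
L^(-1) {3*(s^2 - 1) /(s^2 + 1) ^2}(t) 3*t*cos(t) 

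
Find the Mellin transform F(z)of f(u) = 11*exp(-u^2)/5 11*gamma(z/2)/10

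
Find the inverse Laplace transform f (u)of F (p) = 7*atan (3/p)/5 7*sin (3*u)/ (5*u)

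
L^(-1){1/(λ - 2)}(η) exp(2 * η)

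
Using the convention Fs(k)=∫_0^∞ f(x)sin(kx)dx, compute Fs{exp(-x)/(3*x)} atan(k)/3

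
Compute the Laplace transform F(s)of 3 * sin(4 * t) 12/(s^2+16)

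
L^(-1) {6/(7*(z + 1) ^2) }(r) 6*r*exp(-r) /7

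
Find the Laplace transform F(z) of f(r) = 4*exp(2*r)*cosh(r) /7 4*(z - 2) /(7*((z - 2) ^2 - 1) ) 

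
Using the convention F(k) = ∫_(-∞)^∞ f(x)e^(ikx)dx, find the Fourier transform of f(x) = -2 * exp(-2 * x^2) -sqrt(2) * sqrt(pi) * exp(-k^2/8)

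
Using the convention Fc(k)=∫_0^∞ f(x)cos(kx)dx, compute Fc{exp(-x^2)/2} sqrt(pi)*exp(-k^2/4)/4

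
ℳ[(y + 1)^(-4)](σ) gamma(σ) * gamma(4 - σ)/6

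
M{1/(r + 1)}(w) pi*csc(pi*w)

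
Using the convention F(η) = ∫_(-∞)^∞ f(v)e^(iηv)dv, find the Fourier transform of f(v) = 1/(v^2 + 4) pi*exp(-2*Abs(η))/2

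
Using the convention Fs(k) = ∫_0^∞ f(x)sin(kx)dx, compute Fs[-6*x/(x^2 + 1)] -3*pi*exp(-k)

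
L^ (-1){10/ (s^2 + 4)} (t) 5*sin (2*t)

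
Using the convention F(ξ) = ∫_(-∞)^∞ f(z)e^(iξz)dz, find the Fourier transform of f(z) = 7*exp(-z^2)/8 7*sqrt(pi)*exp(-ξ^2/4)/8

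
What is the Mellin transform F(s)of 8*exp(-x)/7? 8*gamma(s)/7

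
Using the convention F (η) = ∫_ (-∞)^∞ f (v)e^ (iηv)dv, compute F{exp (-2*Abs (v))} 4/ (η^2 + 4)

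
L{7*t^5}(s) 840/s^6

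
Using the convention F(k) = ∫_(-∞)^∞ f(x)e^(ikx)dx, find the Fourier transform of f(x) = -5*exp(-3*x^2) -5*sqrt(3)*sqrt(pi)*exp(-k^2/12)/3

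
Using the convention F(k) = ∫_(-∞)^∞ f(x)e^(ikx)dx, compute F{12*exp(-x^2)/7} 12*sqrt(pi)*exp(-k^2/4)/7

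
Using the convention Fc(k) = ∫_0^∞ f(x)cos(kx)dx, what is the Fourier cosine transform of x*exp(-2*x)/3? (4 - k^2)/(3*(k^2 + 4)^2)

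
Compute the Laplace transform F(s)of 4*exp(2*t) 4/(s - 2)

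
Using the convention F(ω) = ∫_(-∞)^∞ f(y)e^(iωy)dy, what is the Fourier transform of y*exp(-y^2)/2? I*sqrt(pi)*ω*exp(-ω^2/4)/4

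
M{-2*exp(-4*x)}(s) -2^(1-2*s)*gamma(s)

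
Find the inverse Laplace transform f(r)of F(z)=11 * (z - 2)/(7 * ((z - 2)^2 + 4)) 11 * exp(2 * r) * cos(2 * r)/7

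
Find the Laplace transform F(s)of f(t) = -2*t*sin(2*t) -8*s/(s^2 + 4)^2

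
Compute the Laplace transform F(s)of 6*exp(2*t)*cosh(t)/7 6*(s - 2)/(7*((s - 2)^2 - 1))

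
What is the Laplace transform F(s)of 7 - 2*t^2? 7/s - 4/s^3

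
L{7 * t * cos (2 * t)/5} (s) 7 * (s^2 - 4)/ (5 * (s^2 + 4)^2)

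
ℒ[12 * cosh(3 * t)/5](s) 12 * s/(5 * (s^2 - 9))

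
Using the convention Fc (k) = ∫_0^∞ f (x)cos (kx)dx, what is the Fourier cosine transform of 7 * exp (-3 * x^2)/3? 7 * sqrt (3) * sqrt (pi) * exp (-k^2/12)/18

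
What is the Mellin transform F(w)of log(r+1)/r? -pi*csc(pi*w)/(w - 1)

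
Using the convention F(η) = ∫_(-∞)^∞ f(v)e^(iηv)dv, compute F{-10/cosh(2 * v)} -5 * pi/cosh(pi * η/4)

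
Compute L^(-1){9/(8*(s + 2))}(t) 9*exp(-2*t)/8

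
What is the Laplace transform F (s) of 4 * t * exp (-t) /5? 4/ (5 * (s + 1) ^2) 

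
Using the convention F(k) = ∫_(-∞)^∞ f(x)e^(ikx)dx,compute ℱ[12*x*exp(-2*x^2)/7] 3*sqrt(2)*I*sqrt(pi)*k*exp(-k^2/8)/14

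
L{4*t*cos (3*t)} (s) 4*(s^2 - 9)/ (s^2 + 9)^2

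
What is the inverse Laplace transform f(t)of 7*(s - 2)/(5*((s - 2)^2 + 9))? 7*exp(2*t)*cos(3*t)/5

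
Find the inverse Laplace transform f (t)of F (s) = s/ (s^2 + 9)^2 t * sin (3 * t)/6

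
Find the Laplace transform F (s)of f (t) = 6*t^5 720/s^6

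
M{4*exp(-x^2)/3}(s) 2*gamma(s/2)/3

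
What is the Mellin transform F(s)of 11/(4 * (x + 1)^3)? 11 * pi * (s - 2) * (s - 1)/(8 * sin(pi * s))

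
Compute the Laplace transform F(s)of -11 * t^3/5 -66/(5 * s^4)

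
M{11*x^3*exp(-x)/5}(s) 11*gamma(s + 3)/5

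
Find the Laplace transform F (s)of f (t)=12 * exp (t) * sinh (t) 12/ (s * (s - 2))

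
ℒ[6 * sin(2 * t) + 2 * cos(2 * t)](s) 12/(s^2 + 4) + 2 * s/(s^2 + 4)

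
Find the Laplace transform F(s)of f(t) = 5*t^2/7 10/(7*s^3)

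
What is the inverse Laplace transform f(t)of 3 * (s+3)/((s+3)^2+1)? 3 * exp(-3 * t) * cos(t)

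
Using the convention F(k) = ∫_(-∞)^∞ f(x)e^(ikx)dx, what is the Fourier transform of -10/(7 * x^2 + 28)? -5 * pi * exp(-2 * Abs(k))/7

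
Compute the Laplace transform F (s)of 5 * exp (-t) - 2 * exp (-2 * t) 5/ (s+1) - 2/ (s+2)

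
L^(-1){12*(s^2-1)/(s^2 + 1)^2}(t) 12*t*cos(t)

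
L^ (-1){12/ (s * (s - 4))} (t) 6 * exp (2 * t) * sinh (2 * t)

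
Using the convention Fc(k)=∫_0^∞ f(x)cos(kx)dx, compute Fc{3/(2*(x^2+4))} 3*pi*exp(-2*k)/8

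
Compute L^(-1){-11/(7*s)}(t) -11/7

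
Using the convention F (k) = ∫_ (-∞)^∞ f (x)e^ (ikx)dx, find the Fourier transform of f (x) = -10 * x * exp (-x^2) -5 * I * sqrt (pi) * k * exp (-k^2/4)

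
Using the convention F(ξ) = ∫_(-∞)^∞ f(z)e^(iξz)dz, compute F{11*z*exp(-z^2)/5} 11*I*sqrt(pi)*ξ*exp(-ξ^2/4)/10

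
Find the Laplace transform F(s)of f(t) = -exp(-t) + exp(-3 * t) 1/(s + 3) - 1/(s + 1)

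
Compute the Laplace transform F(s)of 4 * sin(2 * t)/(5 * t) 4 * atan(2/s)/5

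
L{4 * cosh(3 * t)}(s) 4 * s/(s^2 - 9)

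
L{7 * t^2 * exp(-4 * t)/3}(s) 14/(3 * (s + 4)^3)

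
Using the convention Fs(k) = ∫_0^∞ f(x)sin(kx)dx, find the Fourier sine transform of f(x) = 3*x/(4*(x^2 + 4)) 3*pi*exp(-2*k)/8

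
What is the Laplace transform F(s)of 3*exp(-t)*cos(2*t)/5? 3*(s + 1)/(5*((s + 1)^2 + 4))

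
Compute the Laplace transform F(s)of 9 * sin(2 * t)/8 9/(4 * (s^2+4))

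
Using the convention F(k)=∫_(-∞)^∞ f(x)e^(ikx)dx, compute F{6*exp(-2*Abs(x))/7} 24/(7*(k^2 + 4))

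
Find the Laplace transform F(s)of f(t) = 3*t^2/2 3/s^3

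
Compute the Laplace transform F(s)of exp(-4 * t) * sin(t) 1/((s + 4)^2 + 1)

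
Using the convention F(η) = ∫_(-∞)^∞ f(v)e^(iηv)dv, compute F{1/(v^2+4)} pi * exp(-2 * Abs(η))/2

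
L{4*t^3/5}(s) 24/(5*s^4)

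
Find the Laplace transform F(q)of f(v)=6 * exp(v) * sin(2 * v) 12/((q - 1)^2 + 4)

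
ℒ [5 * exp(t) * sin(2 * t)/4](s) 5/(2 * ((s - 1)^2 + 4))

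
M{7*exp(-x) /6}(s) 7*gamma(s) /6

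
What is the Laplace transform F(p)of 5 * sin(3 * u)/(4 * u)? 5 * atan(3/p)/4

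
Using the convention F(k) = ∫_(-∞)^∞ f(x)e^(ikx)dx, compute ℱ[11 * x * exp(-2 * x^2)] 11 * sqrt(2) * I * sqrt(pi) * k * exp(-k^2/8)/8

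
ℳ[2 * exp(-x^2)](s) gamma(s/2)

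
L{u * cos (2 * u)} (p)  (p^2 - 4)/ (p^2 + 4)^2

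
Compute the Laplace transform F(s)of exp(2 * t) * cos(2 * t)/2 (s - 2)/(2 * ((s - 2)^2 + 4))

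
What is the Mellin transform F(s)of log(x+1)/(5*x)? -pi*csc(pi*s)/(5*s - 5)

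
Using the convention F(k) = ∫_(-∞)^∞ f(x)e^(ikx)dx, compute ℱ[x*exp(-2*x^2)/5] sqrt(2)*I*sqrt(pi)*k*exp(-k^2/8)/40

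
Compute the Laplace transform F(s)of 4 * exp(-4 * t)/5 4/(5 * (s + 4))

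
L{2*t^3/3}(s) 4/s^4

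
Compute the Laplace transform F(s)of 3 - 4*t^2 3/s - 8/s^3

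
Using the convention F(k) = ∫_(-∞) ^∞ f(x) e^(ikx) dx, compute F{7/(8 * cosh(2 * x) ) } 7 * pi/(16 * cosh(pi * k/4) ) 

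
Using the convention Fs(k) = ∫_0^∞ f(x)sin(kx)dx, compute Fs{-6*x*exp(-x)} -12*k/(k^2 + 1)^2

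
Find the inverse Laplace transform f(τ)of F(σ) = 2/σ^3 τ^2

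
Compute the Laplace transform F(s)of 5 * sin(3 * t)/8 15/(8 * (s^2 + 9))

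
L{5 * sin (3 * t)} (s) 15/ (s^2 + 9)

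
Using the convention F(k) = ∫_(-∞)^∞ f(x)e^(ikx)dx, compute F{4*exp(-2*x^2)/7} 2*sqrt(2)*sqrt(pi)*exp(-k^2/8)/7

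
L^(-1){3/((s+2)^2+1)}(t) 3 * exp(-2 * t) * sin(t)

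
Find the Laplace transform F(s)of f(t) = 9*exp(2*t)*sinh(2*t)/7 18/(7*s*(s - 4))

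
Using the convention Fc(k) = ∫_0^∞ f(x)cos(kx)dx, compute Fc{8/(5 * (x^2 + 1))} 4 * pi * exp(-k)/5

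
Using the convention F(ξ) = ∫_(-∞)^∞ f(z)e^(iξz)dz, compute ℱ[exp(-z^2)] sqrt(pi)*exp(-ξ^2/4)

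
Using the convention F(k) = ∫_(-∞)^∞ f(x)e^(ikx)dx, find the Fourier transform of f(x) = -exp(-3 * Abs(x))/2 -3/(k^2+9)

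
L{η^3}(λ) 6/λ^4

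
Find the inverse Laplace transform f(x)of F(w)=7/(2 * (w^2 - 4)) 7 * sinh(2 * x)/4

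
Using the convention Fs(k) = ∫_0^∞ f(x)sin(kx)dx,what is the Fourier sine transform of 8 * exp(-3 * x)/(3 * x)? 8 * atan(k/3)/3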